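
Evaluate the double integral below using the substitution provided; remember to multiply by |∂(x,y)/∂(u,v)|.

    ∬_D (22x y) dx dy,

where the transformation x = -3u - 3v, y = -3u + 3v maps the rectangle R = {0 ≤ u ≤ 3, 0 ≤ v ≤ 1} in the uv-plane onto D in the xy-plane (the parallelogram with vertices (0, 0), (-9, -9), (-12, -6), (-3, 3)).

Compute the Jacobian determinant of (x, y) with respect to (u, v):

    ∂(x,y)/∂(u,v) = | -3  -3 | = (-3)(3) - (-3)(-3) = -18.
                   | -3  3 |

Its absolute value is |J| = 18 (the area scaling factor).

Substituting x = -3u - 3v, y = -3u + 3v into the integrand,

    22x y → 198u^2 - 198v^2,

so the integral becomes

    ∬_R (198u^2 - 198v^2) · |J| du dv = ∫_0^3 ∫_0^1 (3564u^2 - 3564v^2) dv du.

Inner (v): 3564u^2 - 1188.
Outer (u): 28512.

Therefore ∬_D (22x y) dx dy = 28512.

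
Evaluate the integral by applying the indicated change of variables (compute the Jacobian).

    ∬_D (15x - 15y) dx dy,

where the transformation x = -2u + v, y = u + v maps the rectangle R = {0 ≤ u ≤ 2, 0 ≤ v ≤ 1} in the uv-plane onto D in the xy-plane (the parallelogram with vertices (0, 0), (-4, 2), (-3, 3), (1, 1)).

Compute the Jacobian determinant of (x, y) with respect to (u, v):

    ∂(x,y)/∂(u,v) = | -2  1 | = (-2)(1) - (1)(1) = -3.
                   | 1  1 |

Its absolute value is |J| = 3 (the area scaling factor).

Substituting x = -2u + v, y = u + v into the integrand,

    15x - 15y → -45u,

so the integral becomes

    ∬_R (-45u) · |J| du dv = ∫_0^2 ∫_0^1 (-135u) dv du.

Inner (v): -135u.
Outer (u): -270.

Therefore ∬_D (15x - 15y) dx dy = -270.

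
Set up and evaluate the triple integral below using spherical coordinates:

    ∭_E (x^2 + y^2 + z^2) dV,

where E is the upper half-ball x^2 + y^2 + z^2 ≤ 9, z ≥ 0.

In spherical coordinates, x = ρ sin(φ) cos(θ), y = ρ sin(φ) sin(θ), z = ρ cos(φ), and dV = ρ^2 sin(φ) dρ dφ dθ.

The integrand becomes ρ^2, so

    ∭_E (x^2 + y^2 + z^2) dV = ∫_{0}^{2π} ∫_{0}^{π/2} ∫_{0}^{3} (ρ^2) · ρ^2 sin(φ) dρ dφ dθ.

Inner (ρ): 243sin(φ)/5.
Middle (φ): 243/5.
Outer (θ): 486π/5.

Therefore the triple integral equals 486π/5.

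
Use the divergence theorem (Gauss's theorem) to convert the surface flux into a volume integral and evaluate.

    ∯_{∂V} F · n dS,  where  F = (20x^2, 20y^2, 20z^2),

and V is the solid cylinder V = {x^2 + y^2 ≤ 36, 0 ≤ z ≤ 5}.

By the divergence theorem,

    ∯_{∂V} F · n dS = ∭_V (∇ · F) dV.

Compute the divergence:
    ∇ · F = ∂F_x/∂x + ∂F_y/∂y + ∂F_z/∂z = 40x + 40y + 40z.

In cylindrical coordinates, x = r cos(θ), y = r sin(θ), z = z, dV = r dr dθ dz, with 0 ≤ r ≤ 6, 0 ≤ θ ≤ 2π, 0 ≤ z ≤ 5.

The integrand, after substitution and multiplying by the volume element, becomes (40sqrt(2)r sin(θ + π/4) + 40z) · r, so

    ∭_V (∇·F) dV = ∫_0^{2π} ∫_0^{6} ∫_0^{5} (40sqrt(2)r sin(θ + π/4) + 40z) · r dz dr dθ.

Inner (z from 0 to 5): 100r (2sqrt(2)r sin(θ + π/4) + 5).
Middle (r from 0 to 6): 14400sqrt(2)sin(θ + π/4) + 9000.
Outer (θ from 0 to 2π): 18000π.

Therefore ∯_{∂V} F · n dS = 18000π.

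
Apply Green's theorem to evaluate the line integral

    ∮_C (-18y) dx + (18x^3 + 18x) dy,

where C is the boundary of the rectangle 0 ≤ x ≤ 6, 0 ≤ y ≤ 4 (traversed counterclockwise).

Green's theorem converts the closed line integral into a double integral over the enclosed region D:

    ∮_C P dx + Q dy = ∬_D (∂Q/∂x - ∂P/∂y) dA.

Here P = -18y, Q = 18x^3 + 18x, so

    ∂Q/∂x = 54x^2 + 18,    ∂P/∂y = -18,
    ∂Q/∂x - ∂P/∂y = 54x^2 + 36.

D is the region 0 ≤ x ≤ 6, 0 ≤ y ≤ 4. Evaluating the double integral:

    ∬_D (54x^2 + 36) dA = ∫_0^{6} ∫_0^{4} (54x^2 + 36) dy dx.

Inner (y from 0 to 4): 216x^2 + 144.
Outer (x from 0 to 6): 16416.

Therefore ∮_C P dx + Q dy = 16416.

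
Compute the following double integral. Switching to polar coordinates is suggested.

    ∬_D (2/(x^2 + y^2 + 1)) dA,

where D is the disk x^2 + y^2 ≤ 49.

The region D is 0 ≤ r ≤ 7, 0 ≤ θ ≤ 2π in polar coordinates, where x = r cos(θ), y = r sin(θ), and dA = r dr dθ.

Under the substitution, the integrand becomes 2/(r^2 + 1), so

    ∬_D (2/(x^2 + y^2 + 1)) dA = ∫_{0}^{2π} ∫_{0}^{7} (2/(r^2 + 1)) · r dr dθ.

Inner integral (in r): ∫_{0}^{7} (2/(r^2 + 1)) · r dr = log(50).

Outer integral (in θ): ∫_{0}^{2π} (log(50)) dθ = 2π log(50).

Therefore ∬_D (2/(x^2 + y^2 + 1)) dA = 2π log(50).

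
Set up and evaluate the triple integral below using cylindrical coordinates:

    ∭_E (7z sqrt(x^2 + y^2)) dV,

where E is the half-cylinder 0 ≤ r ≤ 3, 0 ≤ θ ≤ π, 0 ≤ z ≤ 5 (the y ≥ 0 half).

In cylindrical coordinates, x = r cos(θ), y = r sin(θ), z = z, and dV = r dr dθ dz.

The integrand becomes 7r z, so

    ∭_E (7z sqrt(x^2 + y^2)) dV = ∫_{0}^{π} ∫_{0}^{3} ∫_{0}^{5} (7r z) · r dz dr dθ.

Inner (z): 175r^2/2.
Middle (r from 0 to 3): 1575/2.
Outer (θ): 1575π/2.

Therefore the triple integral equals 1575π/2.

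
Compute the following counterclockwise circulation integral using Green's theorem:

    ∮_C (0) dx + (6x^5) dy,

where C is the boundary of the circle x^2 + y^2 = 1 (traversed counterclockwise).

Green's theorem converts the closed line integral into a double integral over the enclosed region D:

    ∮_C P dx + Q dy = ∬_D (∂Q/∂x - ∂P/∂y) dA.

Here P = 0, Q = 6x^5, so

    ∂Q/∂x = 30x^4,    ∂P/∂y = 0,
    ∂Q/∂x - ∂P/∂y = 30x^4.

D is the region x^2 + y^2 ≤ 1. Evaluating the double integral:

In polar coordinates (x = r cos θ, y = r sin θ, dA = r dr dθ) the integrand becomes 30r^4cos(θ)^4, so

    ∬_D (30x^4) dA = ∫_0^{2π} ∫_0^{1} (30r^4cos(θ)^4) · r dr dθ.

Inner (r from 0 to 1): 5cos(θ)^4.
Outer (θ from 0 to 2π): 15π/4.

Therefore ∮_C P dx + Q dy = 15π/4.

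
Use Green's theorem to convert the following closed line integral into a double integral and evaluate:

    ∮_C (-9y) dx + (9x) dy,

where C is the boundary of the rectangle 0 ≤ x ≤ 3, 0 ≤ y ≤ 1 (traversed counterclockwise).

Green's theorem converts the closed line integral into a double integral over the enclosed region D:

    ∮_C P dx + Q dy = ∬_D (∂Q/∂x - ∂P/∂y) dA.

Here P = -9y, Q = 9x, so

    ∂Q/∂x = 9,    ∂P/∂y = -9,
    ∂Q/∂x - ∂P/∂y = 18.

D is the region 0 ≤ x ≤ 3, 0 ≤ y ≤ 1. Evaluating the double integral:

    ∬_D (18) dA = ∫_0^{3} ∫_0^{1} (18) dy dx.

Inner (y from 0 to 1): 18.
Outer (x from 0 to 3): 54.

Therefore ∮_C P dx + Q dy = 54.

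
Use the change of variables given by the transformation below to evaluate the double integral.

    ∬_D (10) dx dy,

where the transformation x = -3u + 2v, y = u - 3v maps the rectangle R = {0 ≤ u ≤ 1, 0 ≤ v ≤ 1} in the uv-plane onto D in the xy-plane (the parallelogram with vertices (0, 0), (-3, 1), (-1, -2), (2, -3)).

Compute the Jacobian determinant of (x, y) with respect to (u, v):

    ∂(x,y)/∂(u,v) = | -3  2 | = (-3)(-3) - (2)(1) = 7.
                   | 1  -3 |

Its absolute value is |J| = 7 (the area scaling factor).

Substituting x = -3u + 2v, y = u - 3v into the integrand,

    10 → 10,

so the integral becomes

    ∬_R (10) · |J| du dv = ∫_0^1 ∫_0^1 (70) dv du.

Inner (v): 70.
Outer (u): 70.

Therefore ∬_D (10) dx dy = 70.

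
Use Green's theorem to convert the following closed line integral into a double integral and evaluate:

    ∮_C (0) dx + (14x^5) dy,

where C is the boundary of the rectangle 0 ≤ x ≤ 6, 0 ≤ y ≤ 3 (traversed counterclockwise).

Green's theorem converts the closed line integral into a double integral over the enclosed region D:

    ∮_C P dx + Q dy = ∬_D (∂Q/∂x - ∂P/∂y) dA.

Here P = 0, Q = 14x^5, so

    ∂Q/∂x = 70x^4,    ∂P/∂y = 0,
    ∂Q/∂x - ∂P/∂y = 70x^4.

D is the region 0 ≤ x ≤ 6, 0 ≤ y ≤ 3. Evaluating the double integral:

    ∬_D (70x^4) dA = ∫_0^{6} ∫_0^{3} (70x^4) dy dx.

Inner (y from 0 to 3): 210x^4.
Outer (x from 0 to 6): 326592.

Therefore ∮_C P dx + Q dy = 326592.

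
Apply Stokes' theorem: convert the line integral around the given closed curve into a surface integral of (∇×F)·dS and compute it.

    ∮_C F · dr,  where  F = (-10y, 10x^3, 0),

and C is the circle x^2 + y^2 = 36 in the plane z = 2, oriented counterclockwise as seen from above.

Let S be the flat disk x^2 + y^2 ≤ 36 in the plane z = 2, with upward unit normal n̂ = ẑ. By Stokes' theorem,

    ∮_C F · dr = ∬_S (∇ × F) · n̂ dS = ∬_D (curl F)_z dA,

where D is the disk x^2 + y^2 ≤ 36.

Compute the curl of F = (-10y, 10x^3, 0):
    (∇ × F)_x = ∂F_z/∂y - ∂F_y/∂z = 0,
    (∇ × F)_y = ∂F_x/∂z - ∂F_z/∂x = 0,
    (∇ × F)_z = ∂F_y/∂x - ∂F_x/∂y = 30x^2 + 10.

On z = 2, (curl F)_z = 30x^2 + 10.

Convert to polar (x = r cos θ, y = r sin θ, dA = r dr dθ); the integrand becomes 30r^2cos(θ)^2 + 10, so

    ∬_D (curl F)_z dA = ∫_0^{2π} ∫_0^{6} (30r^2cos(θ)^2 + 10) · r dr dθ.

Inner (r from 0 to 6): 9720cos(θ)^2 + 180.
Outer (θ from 0 to 2π): 10080π.

Therefore ∮_C F · dr = 10080π.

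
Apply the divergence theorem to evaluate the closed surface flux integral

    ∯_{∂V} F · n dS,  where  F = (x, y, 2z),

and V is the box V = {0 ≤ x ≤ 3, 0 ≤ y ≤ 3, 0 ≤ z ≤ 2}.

By the divergence theorem,

    ∯_{∂V} F · n dS = ∭_V (∇ · F) dV.

Compute the divergence:
    ∇ · F = ∂F_x/∂x + ∂F_y/∂y + ∂F_z/∂z = 1 + 1 + 2 = 4.

V is a rectangular box, so dV = dx dy dz with 0 ≤ x ≤ 3, 0 ≤ y ≤ 3, 0 ≤ z ≤ 2.

Integrate (4) over V as an iterated integral:

    ∭_V (∇·F) dV = ∫_0^{3} ∫_0^{3} ∫_0^{2} (4) dz dy dx.

Inner (z from 0 to 2): 8.
Middle (y from 0 to 3): 24.
Outer (x from 0 to 3): 72.

Therefore ∯_{∂V} F · n dS = 72.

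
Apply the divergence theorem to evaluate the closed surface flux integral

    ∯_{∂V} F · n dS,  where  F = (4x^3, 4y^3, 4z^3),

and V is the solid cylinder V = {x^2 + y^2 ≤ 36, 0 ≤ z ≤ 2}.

By the divergence theorem,

    ∯_{∂V} F · n dS = ∭_V (∇ · F) dV.

Compute the divergence:
    ∇ · F = ∂F_x/∂x + ∂F_y/∂y + ∂F_z/∂z = 12x^2 + 12y^2 + 12z^2.

In cylindrical coordinates, x = r cos(θ), y = r sin(θ), z = z, dV = r dr dθ dz, with 0 ≤ r ≤ 6, 0 ≤ θ ≤ 2π, 0 ≤ z ≤ 2.

The integrand, after substitution and multiplying by the volume element, becomes (12r^2 + 12z^2) · r, so

    ∭_V (∇·F) dV = ∫_0^{2π} ∫_0^{6} ∫_0^{2} (12r^2 + 12z^2) · r dz dr dθ.

Inner (z from 0 to 2): 24r^3 + 32r.
Middle (r from 0 to 6): 8352.
Outer (θ from 0 to 2π): 16704π.

Therefore ∯_{∂V} F · n dS = 16704π.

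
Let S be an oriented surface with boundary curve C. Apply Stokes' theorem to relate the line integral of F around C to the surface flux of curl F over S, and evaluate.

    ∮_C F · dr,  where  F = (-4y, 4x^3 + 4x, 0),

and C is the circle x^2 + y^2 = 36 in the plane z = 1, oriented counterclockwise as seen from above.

Let S be the flat disk x^2 + y^2 ≤ 36 in the plane z = 1, with upward unit normal n̂ = ẑ. By Stokes' theorem,

    ∮_C F · dr = ∬_S (∇ × F) · n̂ dS = ∬_D (curl F)_z dA,

where D is the disk x^2 + y^2 ≤ 36.

Compute the curl of F = (-4y, 4x^3 + 4x, 0):
    (∇ × F)_x = ∂F_z/∂y - ∂F_y/∂z = 0,
    (∇ × F)_y = ∂F_x/∂z - ∂F_z/∂x = 0,
    (∇ × F)_z = ∂F_y/∂x - ∂F_x/∂y = 12x^2 + 8.

On z = 1, (curl F)_z = 12x^2 + 8.

Convert to polar (x = r cos θ, y = r sin θ, dA = r dr dθ); the integrand becomes 12r^2cos(θ)^2 + 8, so

    ∬_D (curl F)_z dA = ∫_0^{2π} ∫_0^{6} (12r^2cos(θ)^2 + 8) · r dr dθ.

Inner (r from 0 to 6): 3888cos(θ)^2 + 144.
Outer (θ from 0 to 2π): 4176π.

Therefore ∮_C F · dr = 4176π.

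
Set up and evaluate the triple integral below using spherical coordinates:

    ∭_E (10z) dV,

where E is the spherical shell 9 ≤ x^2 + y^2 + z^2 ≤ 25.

In spherical coordinates, x = ρ sin(φ) cos(θ), y = ρ sin(φ) sin(θ), z = ρ cos(φ), and dV = ρ^2 sin(φ) dρ dφ dθ.

The integrand becomes 10ρ cos(φ), so

    ∭_E (10z) dV = ∫_{0}^{2π} ∫_{0}^{π} ∫_{3}^{5} (10ρ cos(φ)) · ρ^2 sin(φ) dρ dφ dθ.

Inner (ρ): 680sin(2φ).
Middle (φ): 0.
Outer (θ): 0.

Therefore the triple integral equals 0.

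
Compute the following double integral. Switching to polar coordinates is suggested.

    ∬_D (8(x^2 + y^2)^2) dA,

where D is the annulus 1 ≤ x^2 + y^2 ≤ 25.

The region D is 1 ≤ r ≤ 5, 0 ≤ θ ≤ 2π in polar coordinates, where x = r cos(θ), y = r sin(θ), and dA = r dr dθ.

Under the substitution, the integrand becomes 8r^4, so

    ∬_D (8(x^2 + y^2)^2) dA = ∫_{0}^{2π} ∫_{1}^{5} (8r^4) · r dr dθ.

Inner integral (in r): ∫_{1}^{5} (8r^4) · r dr = 20832.

Outer integral (in θ): ∫_{0}^{2π} (20832) dθ = 41664π.

Therefore ∬_D (8(x^2 + y^2)^2) dA = 41664π.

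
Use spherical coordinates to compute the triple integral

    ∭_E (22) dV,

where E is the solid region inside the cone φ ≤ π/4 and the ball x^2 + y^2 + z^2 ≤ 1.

In spherical coordinates, x = ρ sin(φ) cos(θ), y = ρ sin(φ) sin(θ), z = ρ cos(φ), and dV = ρ^2 sin(φ) dρ dφ dθ.

The integrand becomes 22, so

    ∭_E (22) dV = ∫_{0}^{2π} ∫_{0}^{π/4} ∫_{0}^{1} (22) · ρ^2 sin(φ) dρ dφ dθ.

Inner (ρ): 22sin(φ)/3.
Middle (φ): 22/3 - 11sqrt(2)/3.
Outer (θ): 22π (2 - sqrt(2))/3.

Therefore the triple integral equals 22π (2 - sqrt(2))/3.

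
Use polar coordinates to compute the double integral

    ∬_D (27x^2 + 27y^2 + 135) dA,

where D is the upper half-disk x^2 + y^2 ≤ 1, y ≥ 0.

The region D is 0 ≤ r ≤ 1, 0 ≤ θ ≤ π in polar coordinates, where x = r cos(θ), y = r sin(θ), and dA = r dr dθ.

Under the substitution, the integrand becomes 27r^2 + 135, so

    ∬_D (27x^2 + 27y^2 + 135) dA = ∫_{0}^{π} ∫_{0}^{1} (27r^2 + 135) · r dr dθ.

Inner integral (in r): ∫_{0}^{1} (27r^2 + 135) · r dr = 297/4.

Outer integral (in θ): ∫_{0}^{π} (297/4) dθ = 297π/4.

Therefore ∬_D (27x^2 + 27y^2 + 135) dA = 297π/4.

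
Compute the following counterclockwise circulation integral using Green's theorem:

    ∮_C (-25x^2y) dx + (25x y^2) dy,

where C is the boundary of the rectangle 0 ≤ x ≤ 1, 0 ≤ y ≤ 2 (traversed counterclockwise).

Green's theorem converts the closed line integral into a double integral over the enclosed region D:

    ∮_C P dx + Q dy = ∬_D (∂Q/∂x - ∂P/∂y) dA.

Here P = -25x^2y, Q = 25x y^2, so

    ∂Q/∂x = 25y^2,    ∂P/∂y = -25x^2,
    ∂Q/∂x - ∂P/∂y = 25x^2 + 25y^2.

D is the region 0 ≤ x ≤ 1, 0 ≤ y ≤ 2. Evaluating the double integral:

    ∬_D (25x^2 + 25y^2) dA = ∫_0^{1} ∫_0^{2} (25x^2 + 25y^2) dy dx.

Inner (y from 0 to 2): 50x^2 + 200/3.
Outer (x from 0 to 1): 250/3.

Therefore ∮_C P dx + Q dy = 250/3.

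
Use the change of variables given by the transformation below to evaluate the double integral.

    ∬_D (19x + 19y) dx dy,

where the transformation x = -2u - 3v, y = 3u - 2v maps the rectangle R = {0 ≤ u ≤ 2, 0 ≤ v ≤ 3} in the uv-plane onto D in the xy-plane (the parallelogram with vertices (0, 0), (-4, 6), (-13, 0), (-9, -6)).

Compute the Jacobian determinant of (x, y) with respect to (u, v):

    ∂(x,y)/∂(u,v) = | -2  -3 | = (-2)(-2) - (-3)(3) = 13.
                   | 3  -2 |

Its absolute value is |J| = 13 (the area scaling factor).

Substituting x = -2u - 3v, y = 3u - 2v into the integrand,

    19x + 19y → 19u - 95v,

so the integral becomes

    ∬_R (19u - 95v) · |J| du dv = ∫_0^2 ∫_0^3 (247u - 1235v) dv du.

Inner (v): 741u - 11115/2.
Outer (u): -9633.

Therefore ∬_D (19x + 19y) dx dy = -9633.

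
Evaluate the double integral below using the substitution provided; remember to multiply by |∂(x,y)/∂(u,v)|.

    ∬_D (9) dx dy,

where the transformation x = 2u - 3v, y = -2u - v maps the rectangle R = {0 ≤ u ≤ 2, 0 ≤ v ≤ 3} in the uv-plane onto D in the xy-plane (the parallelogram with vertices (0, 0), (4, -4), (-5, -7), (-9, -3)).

Compute the Jacobian determinant of (x, y) with respect to (u, v):

    ∂(x,y)/∂(u,v) = | 2  -3 | = (2)(-1) - (-3)(-2) = -8.
                   | -2  -1 |

Its absolute value is |J| = 8 (the area scaling factor).

Substituting x = 2u - 3v, y = -2u - v into the integrand,

    9 → 9,

so the integral becomes

    ∬_R (9) · |J| du dv = ∫_0^2 ∫_0^3 (72) dv du.

Inner (v): 216.
Outer (u): 432.

Therefore ∬_D (9) dx dy = 432.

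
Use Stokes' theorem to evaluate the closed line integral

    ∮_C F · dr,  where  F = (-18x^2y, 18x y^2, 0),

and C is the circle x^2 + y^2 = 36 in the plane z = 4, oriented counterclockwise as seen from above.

Let S be the flat disk x^2 + y^2 ≤ 36 in the plane z = 4, with upward unit normal n̂ = ẑ. By Stokes' theorem,

    ∮_C F · dr = ∬_S (∇ × F) · n̂ dS = ∬_D (curl F)_z dA,

where D is the disk x^2 + y^2 ≤ 36.

Compute the curl of F = (-18x^2y, 18x y^2, 0):
    (∇ × F)_x = ∂F_z/∂y - ∂F_y/∂z = 0,
    (∇ × F)_y = ∂F_x/∂z - ∂F_z/∂x = 0,
    (∇ × F)_z = ∂F_y/∂x - ∂F_x/∂y = 18x^2 + 18y^2.

On z = 4, (curl F)_z = 18x^2 + 18y^2.

Convert to polar (x = r cos θ, y = r sin θ, dA = r dr dθ); the integrand becomes 18r^2, so

    ∬_D (curl F)_z dA = ∫_0^{2π} ∫_0^{6} (18r^2) · r dr dθ.

Inner (r from 0 to 6): 5832.
Outer (θ from 0 to 2π): 11664π.

Therefore ∮_C F · dr = 11664π.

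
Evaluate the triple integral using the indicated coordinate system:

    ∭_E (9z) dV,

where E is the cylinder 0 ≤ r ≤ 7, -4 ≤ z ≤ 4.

In cylindrical coordinates, x = r cos(θ), y = r sin(θ), z = z, and dV = r dr dθ dz.

The integrand becomes 9z, so

    ∭_E (9z) dV = ∫_{0}^{2π} ∫_{0}^{7} ∫_{-4}^{4} (9z) · r dz dr dθ.

Inner (z): 0.
Middle (r from 0 to 7): 0.
Outer (θ): 0.

Therefore the triple integral equals 0.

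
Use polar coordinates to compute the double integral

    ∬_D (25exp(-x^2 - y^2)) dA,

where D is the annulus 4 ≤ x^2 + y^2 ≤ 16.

The region D is 2 ≤ r ≤ 4, 0 ≤ θ ≤ 2π in polar coordinates, where x = r cos(θ), y = r sin(θ), and dA = r dr dθ.

Under the substitution, the integrand becomes 25exp(-r^2), so

    ∬_D (25exp(-x^2 - y^2)) dA = ∫_{0}^{2π} ∫_{2}^{4} (25exp(-r^2)) · r dr dθ.

Inner integral (in r): ∫_{2}^{4} (25exp(-r^2)) · r dr = -(25 - 25exp(12))exp(-16)/2.

Outer integral (in θ): ∫_{0}^{2π} (-(25 - 25exp(12))exp(-16)/2) dθ = -25π (1 - exp(12))exp(-16).

Therefore ∬_D (25exp(-x^2 - y^2)) dA = -25π (1 - exp(12))exp(-16).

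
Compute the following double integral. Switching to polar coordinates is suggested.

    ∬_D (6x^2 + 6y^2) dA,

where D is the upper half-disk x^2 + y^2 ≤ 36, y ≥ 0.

The region D is 0 ≤ r ≤ 6, 0 ≤ θ ≤ π in polar coordinates, where x = r cos(θ), y = r sin(θ), and dA = r dr dθ.

Under the substitution, the integrand becomes 6r^2, so

    ∬_D (6x^2 + 6y^2) dA = ∫_{0}^{π} ∫_{0}^{6} (6r^2) · r dr dθ.

Inner integral (in r): ∫_{0}^{6} (6r^2) · r dr = 1944.

Outer integral (in θ): ∫_{0}^{π} (1944) dθ = 1944π.

Therefore ∬_D (6x^2 + 6y^2) dA = 1944π.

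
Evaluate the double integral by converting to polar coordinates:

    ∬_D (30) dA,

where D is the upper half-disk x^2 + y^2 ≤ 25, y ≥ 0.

The region D is 0 ≤ r ≤ 5, 0 ≤ θ ≤ π in polar coordinates, where x = r cos(θ), y = r sin(θ), and dA = r dr dθ.

Under the substitution, the integrand becomes 30, so

    ∬_D (30) dA = ∫_{0}^{π} ∫_{0}^{5} (30) · r dr dθ.

Inner integral (in r): ∫_{0}^{5} (30) · r dr = 375.

Outer integral (in θ): ∫_{0}^{π} (375) dθ = 375π.

Therefore ∬_D (30) dA = 375π.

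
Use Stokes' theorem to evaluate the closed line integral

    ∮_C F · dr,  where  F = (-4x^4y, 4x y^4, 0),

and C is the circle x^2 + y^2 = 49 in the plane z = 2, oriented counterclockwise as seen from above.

Let S be the flat disk x^2 + y^2 ≤ 49 in the plane z = 2, with upward unit normal n̂ = ẑ. By Stokes' theorem,

    ∮_C F · dr = ∬_S (∇ × F) · n̂ dS = ∬_D (curl F)_z dA,

where D is the disk x^2 + y^2 ≤ 49.

Compute the curl of F = (-4x^4y, 4x y^4, 0):
    (∇ × F)_x = ∂F_z/∂y - ∂F_y/∂z = 0,
    (∇ × F)_y = ∂F_x/∂z - ∂F_z/∂x = 0,
    (∇ × F)_z = ∂F_y/∂x - ∂F_x/∂y = 4x^4 + 4y^4.

On z = 2, (curl F)_z = 4x^4 + 4y^4.

Convert to polar (x = r cos θ, y = r sin θ, dA = r dr dθ); the integrand becomes 4r^4(sin(θ)^4 + cos(θ)^4), so

    ∬_D (curl F)_z dA = ∫_0^{2π} ∫_0^{7} (4r^4(sin(θ)^4 + cos(θ)^4)) · r dr dθ.

Inner (r from 0 to 7): 235298sin(θ)^4/3 + 235298cos(θ)^4/3.
Outer (θ from 0 to 2π): 117649π.

Therefore ∮_C F · dr = 117649π.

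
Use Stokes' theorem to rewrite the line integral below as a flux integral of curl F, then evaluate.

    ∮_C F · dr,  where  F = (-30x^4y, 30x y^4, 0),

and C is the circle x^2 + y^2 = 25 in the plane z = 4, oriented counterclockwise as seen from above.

Let S be the flat disk x^2 + y^2 ≤ 25 in the plane z = 4, with upward unit normal n̂ = ẑ. By Stokes' theorem,

    ∮_C F · dr = ∬_S (∇ × F) · n̂ dS = ∬_D (curl F)_z dA,

where D is the disk x^2 + y^2 ≤ 25.

Compute the curl of F = (-30x^4y, 30x y^4, 0):
    (∇ × F)_x = ∂F_z/∂y - ∂F_y/∂z = 0,
    (∇ × F)_y = ∂F_x/∂z - ∂F_z/∂x = 0,
    (∇ × F)_z = ∂F_y/∂x - ∂F_x/∂y = 30x^4 + 30y^4.

On z = 4, (curl F)_z = 30x^4 + 30y^4.

Convert to polar (x = r cos θ, y = r sin θ, dA = r dr dθ); the integrand becomes 30r^4(sin(θ)^4 + cos(θ)^4), so

    ∬_D (curl F)_z dA = ∫_0^{2π} ∫_0^{5} (30r^4(sin(θ)^4 + cos(θ)^4)) · r dr dθ.

Inner (r from 0 to 5): 78125sin(θ)^4 + 78125cos(θ)^4.
Outer (θ from 0 to 2π): 234375π/2.

Therefore ∮_C F · dr = 234375π/2.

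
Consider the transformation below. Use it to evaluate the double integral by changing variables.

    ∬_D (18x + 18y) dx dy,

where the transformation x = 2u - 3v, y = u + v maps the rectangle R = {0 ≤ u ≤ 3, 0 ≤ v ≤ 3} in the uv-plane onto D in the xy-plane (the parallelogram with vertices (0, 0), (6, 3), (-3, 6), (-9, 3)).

Compute the Jacobian determinant of (x, y) with respect to (u, v):

    ∂(x,y)/∂(u,v) = | 2  -3 | = (2)(1) - (-3)(1) = 5.
                   | 1  1 |

Its absolute value is |J| = 5 (the area scaling factor).

Substituting x = 2u - 3v, y = u + v into the integrand,

    18x + 18y → 54u - 36v,

so the integral becomes

    ∬_R (54u - 36v) · |J| du dv = ∫_0^3 ∫_0^3 (270u - 180v) dv du.

Inner (v): 810u - 810.
Outer (u): 1215.

Therefore ∬_D (18x + 18y) dx dy = 1215.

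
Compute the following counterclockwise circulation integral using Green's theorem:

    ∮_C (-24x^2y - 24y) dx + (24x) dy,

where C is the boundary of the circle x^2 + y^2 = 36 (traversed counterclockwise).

Green's theorem converts the closed line integral into a double integral over the enclosed region D:

    ∮_C P dx + Q dy = ∬_D (∂Q/∂x - ∂P/∂y) dA.

Here P = -24x^2y - 24y, Q = 24x, so

    ∂Q/∂x = 24,    ∂P/∂y = -24x^2 - 24,
    ∂Q/∂x - ∂P/∂y = 24x^2 + 48.

D is the region x^2 + y^2 ≤ 36. Evaluating the double integral:

In polar coordinates (x = r cos θ, y = r sin θ, dA = r dr dθ) the integrand becomes 24r^2cos(θ)^2 + 48, so

    ∬_D (24x^2 + 48) dA = ∫_0^{2π} ∫_0^{6} (24r^2cos(θ)^2 + 48) · r dr dθ.

Inner (r from 0 to 6): 7776cos(θ)^2 + 864.
Outer (θ from 0 to 2π): 9504π.

Therefore ∮_C P dx + Q dy = 9504π.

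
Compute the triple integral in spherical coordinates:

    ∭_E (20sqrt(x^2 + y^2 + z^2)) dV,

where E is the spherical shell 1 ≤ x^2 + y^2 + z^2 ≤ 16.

In spherical coordinates, x = ρ sin(φ) cos(θ), y = ρ sin(φ) sin(θ), z = ρ cos(φ), and dV = ρ^2 sin(φ) dρ dφ dθ.

The integrand becomes 20ρ, so

    ∭_E (20sqrt(x^2 + y^2 + z^2)) dV = ∫_{0}^{2π} ∫_{0}^{π} ∫_{1}^{4} (20ρ) · ρ^2 sin(φ) dρ dφ dθ.

Inner (ρ): 1275sin(φ).
Middle (φ): 2550.
Outer (θ): 5100π.

Therefore the triple integral equals 5100π.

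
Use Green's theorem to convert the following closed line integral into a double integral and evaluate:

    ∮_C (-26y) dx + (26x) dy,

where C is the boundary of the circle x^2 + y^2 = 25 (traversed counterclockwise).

Green's theorem converts the closed line integral into a double integral over the enclosed region D:

    ∮_C P dx + Q dy = ∬_D (∂Q/∂x - ∂P/∂y) dA.

Here P = -26y, Q = 26x, so

    ∂Q/∂x = 26,    ∂P/∂y = -26,
    ∂Q/∂x - ∂P/∂y = 52.

D is the region x^2 + y^2 ≤ 25. Evaluating the double integral:

In polar coordinates (x = r cos θ, y = r sin θ, dA = r dr dθ) the integrand becomes 52, so

    ∬_D (52) dA = ∫_0^{2π} ∫_0^{5} (52) · r dr dθ.

Inner (r from 0 to 5): 650.
Outer (θ from 0 to 2π): 1300π.

Therefore ∮_C P dx + Q dy = 1300π.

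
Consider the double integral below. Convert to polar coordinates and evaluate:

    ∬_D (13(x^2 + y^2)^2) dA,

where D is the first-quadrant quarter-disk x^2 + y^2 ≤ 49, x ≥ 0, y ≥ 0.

The region D is 0 ≤ r ≤ 7, 0 ≤ θ ≤ π/2 in polar coordinates, where x = r cos(θ), y = r sin(θ), and dA = r dr dθ.

Under the substitution, the integrand becomes 13r^4, so

    ∬_D (13(x^2 + y^2)^2) dA = ∫_{0}^{π/2} ∫_{0}^{7} (13r^4) · r dr dθ.

Inner integral (in r): ∫_{0}^{7} (13r^4) · r dr = 1529437/6.

Outer integral (in θ): ∫_{0}^{π/2} (1529437/6) dθ = 1529437π/12.

Therefore ∬_D (13(x^2 + y^2)^2) dA = 1529437π/12.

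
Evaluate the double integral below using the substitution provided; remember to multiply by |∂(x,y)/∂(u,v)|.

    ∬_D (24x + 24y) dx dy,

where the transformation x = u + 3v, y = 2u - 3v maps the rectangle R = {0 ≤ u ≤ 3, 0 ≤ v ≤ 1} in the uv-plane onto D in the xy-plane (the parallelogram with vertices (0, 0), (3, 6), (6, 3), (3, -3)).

Compute the Jacobian determinant of (x, y) with respect to (u, v):

    ∂(x,y)/∂(u,v) = | 1  3 | = (1)(-3) - (3)(2) = -9.
                   | 2  -3 |

Its absolute value is |J| = 9 (the area scaling factor).

Substituting x = u + 3v, y = 2u - 3v into the integrand,

    24x + 24y → 72u,

so the integral becomes

    ∬_R (72u) · |J| du dv = ∫_0^3 ∫_0^1 (648u) dv du.

Inner (v): 648u.
Outer (u): 2916.

Therefore ∬_D (24x + 24y) dx dy = 2916.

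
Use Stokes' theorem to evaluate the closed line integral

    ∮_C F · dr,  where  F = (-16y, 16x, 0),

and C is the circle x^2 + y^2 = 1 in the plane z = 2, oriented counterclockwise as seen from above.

Let S be the flat disk x^2 + y^2 ≤ 1 in the plane z = 2, with upward unit normal n̂ = ẑ. By Stokes' theorem,

    ∮_C F · dr = ∬_S (∇ × F) · n̂ dS = ∬_D (curl F)_z dA,

where D is the disk x^2 + y^2 ≤ 1.

Compute the curl of F = (-16y, 16x, 0):
    (∇ × F)_x = ∂F_z/∂y - ∂F_y/∂z = 0,
    (∇ × F)_y = ∂F_x/∂z - ∂F_z/∂x = 0,
    (∇ × F)_z = ∂F_y/∂x - ∂F_x/∂y = 32.

On z = 2, (curl F)_z = 32.

Convert to polar (x = r cos θ, y = r sin θ, dA = r dr dθ); the integrand becomes 32, so

    ∬_D (curl F)_z dA = ∫_0^{2π} ∫_0^{1} (32) · r dr dθ.

Inner (r from 0 to 1): 16.
Outer (θ from 0 to 2π): 32π.

Therefore ∮_C F · dr = 32π.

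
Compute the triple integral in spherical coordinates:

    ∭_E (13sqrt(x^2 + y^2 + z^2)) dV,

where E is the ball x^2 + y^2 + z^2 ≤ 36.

In spherical coordinates, x = ρ sin(φ) cos(θ), y = ρ sin(φ) sin(θ), z = ρ cos(φ), and dV = ρ^2 sin(φ) dρ dφ dθ.

The integrand becomes 13ρ, so

    ∭_E (13sqrt(x^2 + y^2 + z^2)) dV = ∫_{0}^{2π} ∫_{0}^{π} ∫_{0}^{6} (13ρ) · ρ^2 sin(φ) dρ dφ dθ.

Inner (ρ): 4212sin(φ).
Middle (φ): 8424.
Outer (θ): 16848π.

Therefore the triple integral equals 16848π.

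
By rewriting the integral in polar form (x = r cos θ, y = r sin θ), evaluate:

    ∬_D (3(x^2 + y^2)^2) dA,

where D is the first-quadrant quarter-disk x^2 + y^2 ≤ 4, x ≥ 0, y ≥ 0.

The region D is 0 ≤ r ≤ 2, 0 ≤ θ ≤ π/2 in polar coordinates, where x = r cos(θ), y = r sin(θ), and dA = r dr dθ.

Under the substitution, the integrand becomes 3r^4, so

    ∬_D (3(x^2 + y^2)^2) dA = ∫_{0}^{π/2} ∫_{0}^{2} (3r^4) · r dr dθ.

Inner integral (in r): ∫_{0}^{2} (3r^4) · r dr = 32.

Outer integral (in θ): ∫_{0}^{π/2} (32) dθ = 16π.

Therefore ∬_D (3(x^2 + y^2)^2) dA = 16π.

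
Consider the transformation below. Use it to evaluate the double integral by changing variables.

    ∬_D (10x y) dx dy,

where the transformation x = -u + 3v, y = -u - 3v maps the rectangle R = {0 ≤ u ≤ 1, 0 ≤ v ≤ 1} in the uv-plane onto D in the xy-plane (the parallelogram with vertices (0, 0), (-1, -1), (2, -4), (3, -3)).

Compute the Jacobian determinant of (x, y) with respect to (u, v):

    ∂(x,y)/∂(u,v) = | -1  3 | = (-1)(-3) - (3)(-1) = 6.
                   | -1  -3 |

Its absolute value is |J| = 6 (the area scaling factor).

Substituting x = -u + 3v, y = -u - 3v into the integrand,

    10x y → 10u^2 - 90v^2,

so the integral becomes

    ∬_R (10u^2 - 90v^2) · |J| du dv = ∫_0^1 ∫_0^1 (60u^2 - 540v^2) dv du.

Inner (v): 60u^2 - 180.
Outer (u): -160.

Therefore ∬_D (10x y) dx dy = -160.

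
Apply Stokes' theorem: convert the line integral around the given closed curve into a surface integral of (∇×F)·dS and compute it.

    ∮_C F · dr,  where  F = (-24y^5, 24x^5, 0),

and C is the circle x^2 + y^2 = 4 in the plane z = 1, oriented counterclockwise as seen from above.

Let S be the flat disk x^2 + y^2 ≤ 4 in the plane z = 1, with upward unit normal n̂ = ẑ. By Stokes' theorem,

    ∮_C F · dr = ∬_S (∇ × F) · n̂ dS = ∬_D (curl F)_z dA,

where D is the disk x^2 + y^2 ≤ 4.

Compute the curl of F = (-24y^5, 24x^5, 0):
    (∇ × F)_x = ∂F_z/∂y - ∂F_y/∂z = 0,
    (∇ × F)_y = ∂F_x/∂z - ∂F_z/∂x = 0,
    (∇ × F)_z = ∂F_y/∂x - ∂F_x/∂y = 120x^4 + 120y^4.

On z = 1, (curl F)_z = 120x^4 + 120y^4.

Convert to polar (x = r cos θ, y = r sin θ, dA = r dr dθ); the integrand becomes 120r^4(sin(θ)^4 + cos(θ)^4), so

    ∬_D (curl F)_z dA = ∫_0^{2π} ∫_0^{2} (120r^4(sin(θ)^4 + cos(θ)^4)) · r dr dθ.

Inner (r from 0 to 2): 1280sin(θ)^4 + 1280cos(θ)^4.
Outer (θ from 0 to 2π): 1920π.

Therefore ∮_C F · dr = 1920π.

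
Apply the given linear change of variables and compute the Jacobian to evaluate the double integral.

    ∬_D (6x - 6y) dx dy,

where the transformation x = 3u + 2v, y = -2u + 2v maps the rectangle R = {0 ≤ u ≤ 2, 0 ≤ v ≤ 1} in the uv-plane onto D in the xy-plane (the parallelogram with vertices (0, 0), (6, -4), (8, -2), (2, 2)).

Compute the Jacobian determinant of (x, y) with respect to (u, v):

    ∂(x,y)/∂(u,v) = | 3  2 | = (3)(2) - (2)(-2) = 10.
                   | -2  2 |

Its absolute value is |J| = 10 (the area scaling factor).

Substituting x = 3u + 2v, y = -2u + 2v into the integrand,

    6x - 6y → 30u,

so the integral becomes

    ∬_R (30u) · |J| du dv = ∫_0^2 ∫_0^1 (300u) dv du.

Inner (v): 300u.
Outer (u): 600.

Therefore ∬_D (6x - 6y) dx dy = 600.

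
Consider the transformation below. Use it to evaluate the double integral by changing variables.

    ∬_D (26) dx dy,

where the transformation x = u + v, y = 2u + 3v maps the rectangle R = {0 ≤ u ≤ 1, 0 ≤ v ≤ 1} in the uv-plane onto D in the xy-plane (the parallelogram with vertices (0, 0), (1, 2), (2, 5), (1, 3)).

Compute the Jacobian determinant of (x, y) with respect to (u, v):

    ∂(x,y)/∂(u,v) = | 1  1 | = (1)(3) - (1)(2) = 1.
                   | 2  3 |

Its absolute value is |J| = 1 (the area scaling factor).

Substituting x = u + v, y = 2u + 3v into the integrand,

    26 → 26,

so the integral becomes

    ∬_R (26) · |J| du dv = ∫_0^1 ∫_0^1 (26) dv du.

Inner (v): 26.
Outer (u): 26.

Therefore ∬_D (26) dx dy = 26.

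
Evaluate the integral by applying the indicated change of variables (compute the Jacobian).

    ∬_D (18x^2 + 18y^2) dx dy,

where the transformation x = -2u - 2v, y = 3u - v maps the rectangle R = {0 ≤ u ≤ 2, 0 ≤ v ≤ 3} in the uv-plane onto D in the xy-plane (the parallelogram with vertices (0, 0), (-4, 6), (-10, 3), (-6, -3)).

Compute the Jacobian determinant of (x, y) with respect to (u, v):

    ∂(x,y)/∂(u,v) = | -2  -2 | = (-2)(-1) - (-2)(3) = 8.
                   | 3  -1 |

Its absolute value is |J| = 8 (the area scaling factor).

Substituting x = -2u - 2v, y = 3u - v into the integrand,

    18x^2 + 18y^2 → 234u^2 + 36u v + 90v^2,

so the integral becomes

    ∬_R (234u^2 + 36u v + 90v^2) · |J| du dv = ∫_0^2 ∫_0^3 (1872u^2 + 288u v + 720v^2) dv du.

Inner (v): 5616u^2 + 1296u + 6480.
Outer (u): 30528.

Therefore ∬_D (18x^2 + 18y^2) dx dy = 30528.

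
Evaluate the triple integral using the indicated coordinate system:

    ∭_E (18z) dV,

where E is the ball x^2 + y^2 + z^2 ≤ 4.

In spherical coordinates, x = ρ sin(φ) cos(θ), y = ρ sin(φ) sin(θ), z = ρ cos(φ), and dV = ρ^2 sin(φ) dρ dφ dθ.

The integrand becomes 18ρ cos(φ), so

    ∭_E (18z) dV = ∫_{0}^{2π} ∫_{0}^{π} ∫_{0}^{2} (18ρ cos(φ)) · ρ^2 sin(φ) dρ dφ dθ.

Inner (ρ): 36sin(2φ).
Middle (φ): 0.
Outer (θ): 0.

Therefore the triple integral equals 0.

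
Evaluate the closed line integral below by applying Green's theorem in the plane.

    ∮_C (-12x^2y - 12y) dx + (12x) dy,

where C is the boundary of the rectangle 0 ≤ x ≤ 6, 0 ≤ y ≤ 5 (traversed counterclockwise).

Green's theorem converts the closed line integral into a double integral over the enclosed region D:

    ∮_C P dx + Q dy = ∬_D (∂Q/∂x - ∂P/∂y) dA.

Here P = -12x^2y - 12y, Q = 12x, so

    ∂Q/∂x = 12,    ∂P/∂y = -12x^2 - 12,
    ∂Q/∂x - ∂P/∂y = 12x^2 + 24.

D is the region 0 ≤ x ≤ 6, 0 ≤ y ≤ 5. Evaluating the double integral:

    ∬_D (12x^2 + 24) dA = ∫_0^{6} ∫_0^{5} (12x^2 + 24) dy dx.

Inner (y from 0 to 5): 60x^2 + 120.
Outer (x from 0 to 6): 5040.

Therefore ∮_C P dx + Q dy = 5040.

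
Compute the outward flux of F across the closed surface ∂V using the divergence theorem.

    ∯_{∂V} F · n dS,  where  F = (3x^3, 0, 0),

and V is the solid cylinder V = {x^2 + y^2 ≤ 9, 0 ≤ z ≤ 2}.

By the divergence theorem,

    ∯_{∂V} F · n dS = ∭_V (∇ · F) dV.

Compute the divergence:
    ∇ · F = ∂F_x/∂x + ∂F_y/∂y + ∂F_z/∂z = 9x^2 + 0 + 0 = 9x^2.

In cylindrical coordinates, x = r cos(θ), y = r sin(θ), z = z, dV = r dr dθ dz, with 0 ≤ r ≤ 3, 0 ≤ θ ≤ 2π, 0 ≤ z ≤ 2.

The integrand, after substitution and multiplying by the volume element, becomes (9r^2cos(θ)^2) · r, so

    ∭_V (∇·F) dV = ∫_0^{2π} ∫_0^{3} ∫_0^{2} (9r^2cos(θ)^2) · r dz dr dθ.

Inner (z from 0 to 2): 18r^3cos(θ)^2.
Middle (r from 0 to 3): 729cos(θ)^2/2.
Outer (θ from 0 to 2π): 729π/2.

Therefore ∯_{∂V} F · n dS = 729π/2.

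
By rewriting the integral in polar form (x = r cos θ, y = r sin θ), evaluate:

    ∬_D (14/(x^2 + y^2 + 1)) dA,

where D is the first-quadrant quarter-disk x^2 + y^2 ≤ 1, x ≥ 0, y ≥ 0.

The region D is 0 ≤ r ≤ 1, 0 ≤ θ ≤ π/2 in polar coordinates, where x = r cos(θ), y = r sin(θ), and dA = r dr dθ.

Under the substitution, the integrand becomes 14/(r^2 + 1), so

    ∬_D (14/(x^2 + y^2 + 1)) dA = ∫_{0}^{π/2} ∫_{0}^{1} (14/(r^2 + 1)) · r dr dθ.

Inner integral (in r): ∫_{0}^{1} (14/(r^2 + 1)) · r dr = log(128).

Outer integral (in θ): ∫_{0}^{π/2} (log(128)) dθ = log(128^(π/2)).

Therefore ∬_D (14/(x^2 + y^2 + 1)) dA = log(128^(π/2)).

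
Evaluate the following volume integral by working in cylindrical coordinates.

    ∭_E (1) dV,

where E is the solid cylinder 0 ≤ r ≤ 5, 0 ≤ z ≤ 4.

In cylindrical coordinates, x = r cos(θ), y = r sin(θ), z = z, and dV = r dr dθ dz.

The integrand becomes 1, so

    ∭_E (1) dV = ∫_{0}^{2π} ∫_{0}^{5} ∫_{0}^{4} (1) · r dz dr dθ.

Inner (z): 4r.
Middle (r from 0 to 5): 50.
Outer (θ): 100π.

Therefore the triple integral equals 100π.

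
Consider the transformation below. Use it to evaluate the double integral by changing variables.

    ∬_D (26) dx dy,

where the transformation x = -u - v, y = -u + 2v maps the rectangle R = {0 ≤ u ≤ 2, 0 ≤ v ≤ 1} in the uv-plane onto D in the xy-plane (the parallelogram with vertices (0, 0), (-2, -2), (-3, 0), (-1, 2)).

Compute the Jacobian determinant of (x, y) with respect to (u, v):

    ∂(x,y)/∂(u,v) = | -1  -1 | = (-1)(2) - (-1)(-1) = -3.
                   | -1  2 |

Its absolute value is |J| = 3 (the area scaling factor).

Substituting x = -u - v, y = -u + 2v into the integrand,

    26 → 26,

so the integral becomes

    ∬_R (26) · |J| du dv = ∫_0^2 ∫_0^1 (78) dv du.

Inner (v): 78.
Outer (u): 156.

Therefore ∬_D (26) dx dy = 156.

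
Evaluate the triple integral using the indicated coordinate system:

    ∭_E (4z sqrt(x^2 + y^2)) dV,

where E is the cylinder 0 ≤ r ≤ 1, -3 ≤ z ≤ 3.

In cylindrical coordinates, x = r cos(θ), y = r sin(θ), z = z, and dV = r dr dθ dz.

The integrand becomes 4r z, so

    ∭_E (4z sqrt(x^2 + y^2)) dV = ∫_{0}^{2π} ∫_{0}^{1} ∫_{-3}^{3} (4r z) · r dz dr dθ.

Inner (z): 0.
Middle (r from 0 to 1): 0.
Outer (θ): 0.

Therefore the triple integral equals 0.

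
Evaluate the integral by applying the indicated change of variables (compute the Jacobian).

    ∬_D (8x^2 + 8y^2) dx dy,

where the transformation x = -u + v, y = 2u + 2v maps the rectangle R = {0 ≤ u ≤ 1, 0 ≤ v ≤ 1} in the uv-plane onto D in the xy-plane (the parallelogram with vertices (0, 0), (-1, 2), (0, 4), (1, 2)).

Compute the Jacobian determinant of (x, y) with respect to (u, v):

    ∂(x,y)/∂(u,v) = | -1  1 | = (-1)(2) - (1)(2) = -4.
                   | 2  2 |

Its absolute value is |J| = 4 (the area scaling factor).

Substituting x = -u + v, y = 2u + 2v into the integrand,

    8x^2 + 8y^2 → 40u^2 + 48u v + 40v^2,

so the integral becomes

    ∬_R (40u^2 + 48u v + 40v^2) · |J| du dv = ∫_0^1 ∫_0^1 (160u^2 + 192u v + 160v^2) dv du.

Inner (v): 160u^2 + 96u + 160/3.
Outer (u): 464/3.

Therefore ∬_D (8x^2 + 8y^2) dx dy = 464/3.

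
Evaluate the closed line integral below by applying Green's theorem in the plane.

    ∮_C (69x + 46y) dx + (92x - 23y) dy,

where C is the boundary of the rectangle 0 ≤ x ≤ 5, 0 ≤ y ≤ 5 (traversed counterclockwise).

Green's theorem converts the closed line integral into a double integral over the enclosed region D:

    ∮_C P dx + Q dy = ∬_D (∂Q/∂x - ∂P/∂y) dA.

Here P = 69x + 46y, Q = 92x - 23y, so

    ∂Q/∂x = 92,    ∂P/∂y = 46,
    ∂Q/∂x - ∂P/∂y = 46.

D is the region 0 ≤ x ≤ 5, 0 ≤ y ≤ 5. Evaluating the double integral:

    ∬_D (46) dA = ∫_0^{5} ∫_0^{5} (46) dy dx.

Inner (y from 0 to 5): 230.
Outer (x from 0 to 5): 1150.

Therefore ∮_C P dx + Q dy = 1150.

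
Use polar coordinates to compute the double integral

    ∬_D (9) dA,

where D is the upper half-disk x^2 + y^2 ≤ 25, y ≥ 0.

The region D is 0 ≤ r ≤ 5, 0 ≤ θ ≤ π in polar coordinates, where x = r cos(θ), y = r sin(θ), and dA = r dr dθ.

Under the substitution, the integrand becomes 9, so

    ∬_D (9) dA = ∫_{0}^{π} ∫_{0}^{5} (9) · r dr dθ.

Inner integral (in r): ∫_{0}^{5} (9) · r dr = 225/2.

Outer integral (in θ): ∫_{0}^{π} (225/2) dθ = 225π/2.

Therefore ∬_D (9) dA = 225π/2.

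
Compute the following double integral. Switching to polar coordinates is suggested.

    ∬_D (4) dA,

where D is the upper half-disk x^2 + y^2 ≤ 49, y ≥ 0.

The region D is 0 ≤ r ≤ 7, 0 ≤ θ ≤ π in polar coordinates, where x = r cos(θ), y = r sin(θ), and dA = r dr dθ.

Under the substitution, the integrand becomes 4, so

    ∬_D (4) dA = ∫_{0}^{π} ∫_{0}^{7} (4) · r dr dθ.

Inner integral (in r): ∫_{0}^{7} (4) · r dr = 98.

Outer integral (in θ): ∫_{0}^{π} (98) dθ = 98π.

Therefore ∬_D (4) dA = 98π.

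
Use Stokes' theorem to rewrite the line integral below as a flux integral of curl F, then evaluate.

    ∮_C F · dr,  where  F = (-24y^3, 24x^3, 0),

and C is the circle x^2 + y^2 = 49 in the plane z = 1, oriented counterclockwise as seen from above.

Let S be the flat disk x^2 + y^2 ≤ 49 in the plane z = 1, with upward unit normal n̂ = ẑ. By Stokes' theorem,

    ∮_C F · dr = ∬_S (∇ × F) · n̂ dS = ∬_D (curl F)_z dA,

where D is the disk x^2 + y^2 ≤ 49.

Compute the curl of F = (-24y^3, 24x^3, 0):
    (∇ × F)_x = ∂F_z/∂y - ∂F_y/∂z = 0,
    (∇ × F)_y = ∂F_x/∂z - ∂F_z/∂x = 0,
    (∇ × F)_z = ∂F_y/∂x - ∂F_x/∂y = 72x^2 + 72y^2.

On z = 1, (curl F)_z = 72x^2 + 72y^2.

Convert to polar (x = r cos θ, y = r sin θ, dA = r dr dθ); the integrand becomes 72r^2, so

    ∬_D (curl F)_z dA = ∫_0^{2π} ∫_0^{7} (72r^2) · r dr dθ.

Inner (r from 0 to 7): 43218.
Outer (θ from 0 to 2π): 86436π.

Therefore ∮_C F · dr = 86436π.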